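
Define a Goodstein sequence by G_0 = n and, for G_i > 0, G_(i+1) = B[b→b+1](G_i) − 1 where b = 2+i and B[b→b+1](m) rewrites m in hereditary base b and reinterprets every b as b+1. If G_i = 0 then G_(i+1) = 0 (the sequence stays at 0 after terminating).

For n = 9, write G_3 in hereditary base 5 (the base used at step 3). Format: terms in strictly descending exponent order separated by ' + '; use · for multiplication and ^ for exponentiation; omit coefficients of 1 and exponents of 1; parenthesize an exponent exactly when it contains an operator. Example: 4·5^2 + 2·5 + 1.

3·5^5 + 3·5^3 + 3·5^2 + 3·5 + 2

G_0 = 9. HB_2(9) = 2^(2 + 1) + 1. Bump = 82. G_1 = 81.
G_1 = 81. HB_3(81) = 3^(3 + 1). Bump = 1024. G_2 = 1023.
G_2 = 1023. HB_4(1023) = 3·4^4 + 3·4^3 + 3·4^2 + 3·4 + 3. Bump = 9843. G_3 = 9842.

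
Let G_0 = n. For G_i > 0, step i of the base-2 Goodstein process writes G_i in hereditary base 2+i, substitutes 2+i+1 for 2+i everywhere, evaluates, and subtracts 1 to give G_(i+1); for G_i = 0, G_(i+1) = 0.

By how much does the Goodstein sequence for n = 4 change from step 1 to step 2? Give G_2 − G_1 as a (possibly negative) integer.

15

i=0: 4 = 2^2 (b=2); 2→3: 3^3 = 27; 27−1 = 26
i=1: 26 = 2·3^2 + 2·3 + 2 (b=3); 3→4: 2·4^2 + 2·4 + 2 = 42; 42−1 = 41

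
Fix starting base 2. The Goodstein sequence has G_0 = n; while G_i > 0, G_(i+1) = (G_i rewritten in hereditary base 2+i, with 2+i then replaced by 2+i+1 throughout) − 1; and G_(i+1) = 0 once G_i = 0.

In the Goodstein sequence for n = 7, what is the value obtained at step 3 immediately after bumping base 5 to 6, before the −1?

46658

G_0=7  [base 2] 2^2 + 2 + 1  →[2↦3]→  3^3 + 3 + 1 = 31  −1 ⇒ G_1=30
G_1=30  [base 3] 3^3 + 3  →[3↦4]→  4^4 + 4 = 260  −1 ⇒ G_2=259
G_2=259  [base 4] 4^4 + 3  →[4↦5]→  5^5 + 3 = 3128  −1 ⇒ G_3=3127
G_3=3127  [base 5] 5^5 + 2  →[5↦6]→  6^6 + 2 = 46658  −1 ⇒ G_4=46657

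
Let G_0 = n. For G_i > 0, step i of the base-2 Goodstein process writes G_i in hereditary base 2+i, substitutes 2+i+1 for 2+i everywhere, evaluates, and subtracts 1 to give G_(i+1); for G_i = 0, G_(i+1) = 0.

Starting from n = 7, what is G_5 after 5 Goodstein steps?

i=0: 7 = 2^2 + 2 + 1 (b=2); 2→3: 3^3 + 3 + 1 = 31; 31−1 = 30
i=1: 30 = 3^3 + 3 (b=3); 3→4: 4^4 + 4 = 260; 260−1 = 259
i=2: 259 = 4^4 + 3 (b=4); 4→5: 5^5 + 3 = 3128; 3128−1 = 3127
i=3: 3127 = 5^5 + 2 (b=5); 5→6: 6^6 + 2 = 46658; 46658−1 = 46657
i=4: 46657 = 6^6 + 1 (b=6); 6→7: 7^7 + 1 = 823544; 823544−1 = 823543
i=5: 823543 = 7^7 (b=7); 7→8: 8^8 = 16777216; 16777216−1 = 16777215

823543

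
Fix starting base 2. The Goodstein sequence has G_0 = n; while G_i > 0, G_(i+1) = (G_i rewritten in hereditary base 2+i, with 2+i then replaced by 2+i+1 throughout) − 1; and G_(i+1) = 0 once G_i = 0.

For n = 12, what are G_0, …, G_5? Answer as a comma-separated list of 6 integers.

12, 107, 1065, 15685, 280019, 5764910

i=0: 12 = 2^(2 + 1) + 2^2 (b=2); 2→3: 3^(3 + 1) + 3^3 = 108; 108−1 = 107
i=1: 107 = 3^(3 + 1) + 2·3^2 + 2·3 + 2 (b=3); 3→4: 4^(4 + 1) + 2·4^2 + 2·4 + 2 = 1066; 1066−1 = 1065
i=2: 1065 = 4^(4 + 1) + 2·4^2 + 2·4 + 1 (b=4); 4→5: 5^(5 + 1) + 2·5^2 + 2·5 + 1 = 15686; 15686−1 = 15685
i=3: 15685 = 5^(5 + 1) + 2·5^2 + 2·5 (b=5); 5→6: 6^(6 + 1) + 2·6^2 + 2·6 = 280020; 280020−1 = 280019
i=4: 280019 = 6^(6 + 1) + 2·6^2 + 6 + 5 (b=6); 6→7: 7^(7 + 1) + 2·7^2 + 7 + 5 = 5764911; 5764911−1 = 5764910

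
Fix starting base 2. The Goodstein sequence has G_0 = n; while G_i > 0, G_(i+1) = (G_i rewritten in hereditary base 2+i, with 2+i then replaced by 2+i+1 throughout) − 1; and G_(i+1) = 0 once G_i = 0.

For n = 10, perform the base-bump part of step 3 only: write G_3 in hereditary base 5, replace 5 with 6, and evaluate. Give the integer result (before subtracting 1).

279936

G_0 = 10. HB_2(10) = 2^(2 + 1) + 2. Bump = 84. G_1 = 83.
G_1 = 83. HB_3(83) = 3^(3 + 1) + 2. Bump = 1026. G_2 = 1025.
G_2 = 1025. HB_4(1025) = 4^(4 + 1) + 1. Bump = 15626. G_3 = 15625.
G_3 = 15625. HB_5(15625) = 5^(5 + 1). Bump = 279936. G_4 = 279935.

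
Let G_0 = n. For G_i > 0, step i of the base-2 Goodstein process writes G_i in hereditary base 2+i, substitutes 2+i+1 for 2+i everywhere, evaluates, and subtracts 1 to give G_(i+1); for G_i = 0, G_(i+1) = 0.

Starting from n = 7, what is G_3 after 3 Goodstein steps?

(0) 7|_2 = 2^2 + 2 + 1 ↦ 3^3 + 3 + 1|_3 = 31 ⇒ 30
(1) 30|_3 = 3^3 + 3 ↦ 4^4 + 4|_4 = 260 ⇒ 259
(2) 259|_4 = 4^4 + 3 ↦ 5^5 + 3|_5 = 3128 ⇒ 3127
(3) 3127|_5 = 5^5 + 2 ↦ 6^6 + 2|_6 = 46658 ⇒ 46657

3127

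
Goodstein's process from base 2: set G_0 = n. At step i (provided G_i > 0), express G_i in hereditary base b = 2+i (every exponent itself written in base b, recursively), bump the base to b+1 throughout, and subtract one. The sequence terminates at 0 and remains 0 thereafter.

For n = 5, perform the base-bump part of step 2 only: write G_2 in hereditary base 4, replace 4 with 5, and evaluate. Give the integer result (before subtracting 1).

i=0: 5 = 2^2 + 1 (b=2); 2→3: 3^3 + 1 = 28; 28−1 = 27
i=1: 27 = 3^3 (b=3); 3→4: 4^4 = 256; 256−1 = 255
i=2: 255 = 3·4^3 + 3·4^2 + 3·4 + 3 (b=4); 4→5: 3·5^3 + 3·5^2 + 3·5 + 3 = 468; 468−1 = 467

468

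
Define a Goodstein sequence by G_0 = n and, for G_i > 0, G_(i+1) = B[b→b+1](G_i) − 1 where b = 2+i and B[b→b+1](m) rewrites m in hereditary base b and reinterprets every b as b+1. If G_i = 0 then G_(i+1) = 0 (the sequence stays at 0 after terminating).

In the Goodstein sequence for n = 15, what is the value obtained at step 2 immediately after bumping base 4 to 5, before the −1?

15 —HB2→ 2^(2 + 1) + 2^2 + 2 + 1 —bump→ 3^(3 + 1) + 3^3 + 3 + 1 = 112 —(−1)→ 111
111 —HB3→ 3^(3 + 1) + 3^3 + 3 —bump→ 4^(4 + 1) + 4^4 + 4 = 1284 —(−1)→ 1283
1283 —HB4→ 4^(4 + 1) + 4^4 + 3 —bump→ 5^(5 + 1) + 5^5 + 3 = 18753 —(−1)→ 18752

18753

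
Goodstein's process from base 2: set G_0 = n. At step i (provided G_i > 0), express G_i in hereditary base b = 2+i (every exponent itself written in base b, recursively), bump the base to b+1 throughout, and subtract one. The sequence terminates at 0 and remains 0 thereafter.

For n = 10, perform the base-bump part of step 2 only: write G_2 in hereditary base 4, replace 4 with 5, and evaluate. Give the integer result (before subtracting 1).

G_0=10  [base 2] 2^(2 + 1) + 2  →[2↦3]→  3^(3 + 1) + 3 = 84  −1 ⇒ G_1=83
G_1=83  [base 3] 3^(3 + 1) + 2  →[3↦4]→  4^(4 + 1) + 2 = 1026  −1 ⇒ G_2=1025
G_2=1025  [base 4] 4^(4 + 1) + 1  →[4↦5]→  5^(5 + 1) + 1 = 15626  −1 ⇒ G_3=15625

15626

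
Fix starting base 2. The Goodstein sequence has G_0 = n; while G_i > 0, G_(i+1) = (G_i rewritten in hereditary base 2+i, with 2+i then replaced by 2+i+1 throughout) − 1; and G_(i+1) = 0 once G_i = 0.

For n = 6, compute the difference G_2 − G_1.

228

base 2: 6 = 2^2 + 2; at 3: 3^3 + 3 = 30; next = 29
base 3: 29 = 3^3 + 2; at 4: 4^4 + 2 = 258; next = 257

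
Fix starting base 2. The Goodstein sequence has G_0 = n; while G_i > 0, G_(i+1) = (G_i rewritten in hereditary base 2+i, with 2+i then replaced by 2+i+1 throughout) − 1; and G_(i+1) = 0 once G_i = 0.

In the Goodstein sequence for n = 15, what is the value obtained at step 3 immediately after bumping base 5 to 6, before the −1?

326594

i=0: 15 = 2^(2 + 1) + 2^2 + 2 + 1 (b=2); 2→3: 3^(3 + 1) + 3^3 + 3 + 1 = 112; 112−1 = 111
i=1: 111 = 3^(3 + 1) + 3^3 + 3 (b=3); 3→4: 4^(4 + 1) + 4^4 + 4 = 1284; 1284−1 = 1283
i=2: 1283 = 4^(4 + 1) + 4^4 + 3 (b=4); 4→5: 5^(5 + 1) + 5^5 + 3 = 18753; 18753−1 = 18752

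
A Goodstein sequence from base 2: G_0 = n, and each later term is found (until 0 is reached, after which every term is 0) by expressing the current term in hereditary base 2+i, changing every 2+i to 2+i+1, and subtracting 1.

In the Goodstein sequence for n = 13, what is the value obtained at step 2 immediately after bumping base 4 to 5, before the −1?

16093

base 2: 13 = 2^(2 + 1) + 2^2 + 1; at 3: 3^(3 + 1) + 3^3 + 1 = 109; next = 108
base 3: 108 = 3^(3 + 1) + 3^3; at 4: 4^(4 + 1) + 4^4 = 1280; next = 1279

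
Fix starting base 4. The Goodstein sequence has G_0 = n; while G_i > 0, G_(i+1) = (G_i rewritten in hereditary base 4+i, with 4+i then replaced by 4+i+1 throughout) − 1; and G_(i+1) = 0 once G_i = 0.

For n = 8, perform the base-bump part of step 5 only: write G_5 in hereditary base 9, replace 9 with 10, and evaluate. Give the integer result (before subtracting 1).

10

[0] 8 ≡ 2·4 (base 4). Lift 5: 10. −1: 9.
[1] 9 ≡ 5 + 4 (base 5). Lift 6: 10. −1: 9.
[2] 9 ≡ 6 + 3 (base 6). Lift 7: 10. −1: 9.
[3] 9 ≡ 7 + 2 (base 7). Lift 8: 10. −1: 9.
[4] 9 ≡ 8 + 1 (base 8). Lift 9: 10. −1: 9.
[5] 9 ≡ 9 (base 9). Lift 10: 10. −1: 9.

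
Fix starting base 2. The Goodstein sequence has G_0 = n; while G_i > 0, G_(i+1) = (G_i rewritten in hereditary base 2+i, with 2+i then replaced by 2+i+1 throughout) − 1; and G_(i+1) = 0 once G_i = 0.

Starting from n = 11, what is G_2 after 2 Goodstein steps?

1027

[0] 11 ≡ 2^(2 + 1) + 2 + 1 (base 2). Lift 3: 85. −1: 84.
[1] 84 ≡ 3^(3 + 1) + 3 (base 3). Lift 4: 1028. −1: 1027.
[2] 1027 ≡ 4^(4 + 1) + 3 (base 4). Lift 5: 15628. −1: 15627.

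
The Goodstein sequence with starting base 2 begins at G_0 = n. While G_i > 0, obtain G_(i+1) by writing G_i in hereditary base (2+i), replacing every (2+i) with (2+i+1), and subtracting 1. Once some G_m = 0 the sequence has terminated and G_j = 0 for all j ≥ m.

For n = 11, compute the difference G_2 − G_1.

943

11 —HB2→ 2^(2 + 1) + 2 + 1 —bump→ 3^(3 + 1) + 3 + 1 = 85 —(−1)→ 84
84 —HB3→ 3^(3 + 1) + 3 —bump→ 4^(4 + 1) + 4 = 1028 —(−1)→ 1027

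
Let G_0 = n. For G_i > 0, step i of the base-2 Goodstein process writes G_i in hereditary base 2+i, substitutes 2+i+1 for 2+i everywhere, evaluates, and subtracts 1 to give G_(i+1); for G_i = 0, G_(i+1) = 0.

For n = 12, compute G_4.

280019

(0) 12|_2 = 2^(2 + 1) + 2^2 ↦ 3^(3 + 1) + 3^3|_3 = 108 ⇒ 107
(1) 107|_3 = 3^(3 + 1) + 2·3^2 + 2·3 + 2 ↦ 4^(4 + 1) + 2·4^2 + 2·4 + 2|_4 = 1066 ⇒ 1065
(2) 1065|_4 = 4^(4 + 1) + 2·4^2 + 2·4 + 1 ↦ 5^(5 + 1) + 2·5^2 + 2·5 + 1|_5 = 15686 ⇒ 15685
(3) 15685|_5 = 5^(5 + 1) + 2·5^2 + 2·5 ↦ 6^(6 + 1) + 2·6^2 + 2·6|_6 = 280020 ⇒ 280019
(4) 280019|_6 = 6^(6 + 1) + 2·6^2 + 6 + 5 ↦ 7^(7 + 1) + 2·7^2 + 7 + 5|_7 = 5764911 ⇒ 5764910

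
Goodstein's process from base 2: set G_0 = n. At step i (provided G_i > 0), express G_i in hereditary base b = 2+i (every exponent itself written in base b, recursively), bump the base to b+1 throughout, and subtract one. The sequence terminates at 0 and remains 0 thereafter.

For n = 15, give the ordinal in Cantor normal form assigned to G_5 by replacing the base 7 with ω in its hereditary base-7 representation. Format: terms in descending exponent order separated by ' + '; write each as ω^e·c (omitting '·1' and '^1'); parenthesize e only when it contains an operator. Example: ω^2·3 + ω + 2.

base 2: 15 = 2^(2 + 1) + 2^2 + 2 + 1; at 3: 3^(3 + 1) + 3^3 + 3 + 1 = 112; next = 111
base 3: 111 = 3^(3 + 1) + 3^3 + 3; at 4: 4^(4 + 1) + 4^4 + 4 = 1284; next = 1283
base 4: 1283 = 4^(4 + 1) + 4^4 + 3; at 5: 5^(5 + 1) + 5^5 + 3 = 18753; next = 18752
base 5: 18752 = 5^(5 + 1) + 5^5 + 2; at 6: 6^(6 + 1) + 6^6 + 2 = 326594; next = 326593
base 6: 326593 = 6^(6 + 1) + 6^6 + 1; at 7: 7^(7 + 1) + 7^7 + 1 = 6588345; next = 6588344

ω^(ω + 1) + ω^ω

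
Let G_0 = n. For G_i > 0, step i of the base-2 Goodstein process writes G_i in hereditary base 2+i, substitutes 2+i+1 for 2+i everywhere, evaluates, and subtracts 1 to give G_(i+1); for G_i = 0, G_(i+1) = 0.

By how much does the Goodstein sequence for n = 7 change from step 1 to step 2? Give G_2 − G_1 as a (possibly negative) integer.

(0) 7|_2 = 2^2 + 2 + 1 ↦ 3^3 + 3 + 1|_3 = 31 ⇒ 30
(1) 30|_3 = 3^3 + 3 ↦ 4^4 + 4|_4 = 260 ⇒ 259

229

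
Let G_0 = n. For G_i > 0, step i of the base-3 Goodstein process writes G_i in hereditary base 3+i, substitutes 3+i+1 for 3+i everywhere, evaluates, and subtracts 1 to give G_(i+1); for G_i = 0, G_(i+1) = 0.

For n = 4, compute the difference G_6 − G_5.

G_0=4  [base 3] 3 + 1  →[3↦4]→  4 + 1 = 5  −1 ⇒ G_1=4
G_1=4  [base 4] 4  →[4↦5]→  5 = 5  −1 ⇒ G_2=4
G_2=4  [base 5] 4  →[5↦6]→  4 = 4  −1 ⇒ G_3=3
G_3=3  [base 6] 3  →[6↦7]→  3 = 3  −1 ⇒ G_4=2
G_4=2  [base 7] 2  →[7↦8]→  2 = 2  −1 ⇒ G_5=1
G_5=1  [base 8] 1  →[8↦9]→  1 = 1  −1 ⇒ G_6=0

-1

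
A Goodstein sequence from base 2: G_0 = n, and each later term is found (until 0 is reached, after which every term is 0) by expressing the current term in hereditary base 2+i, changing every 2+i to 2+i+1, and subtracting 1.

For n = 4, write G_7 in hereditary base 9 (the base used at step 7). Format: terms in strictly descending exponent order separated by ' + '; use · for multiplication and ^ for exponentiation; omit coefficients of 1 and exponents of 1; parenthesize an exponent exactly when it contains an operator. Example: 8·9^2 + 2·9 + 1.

2·9^2 + 9 + 2

step 0: 4 = 2^2; sub 3 for 2: 3^3; = 27; G_1 = 27−1 = 26
step 1: 26 = 2·3^2 + 2·3 + 2; sub 4 for 3: 2·4^2 + 2·4 + 2; = 42; G_2 = 42−1 = 41
step 2: 41 = 2·4^2 + 2·4 + 1; sub 5 for 4: 2·5^2 + 2·5 + 1; = 61; G_3 = 61−1 = 60
step 3: 60 = 2·5^2 + 2·5; sub 6 for 5: 2·6^2 + 2·6; = 84; G_4 = 84−1 = 83
step 4: 83 = 2·6^2 + 6 + 5; sub 7 for 6: 2·7^2 + 7 + 5; = 110; G_5 = 110−1 = 109
step 5: 109 = 2·7^2 + 7 + 4; sub 8 for 7: 2·8^2 + 8 + 4; = 140; G_6 = 140−1 = 139
step 6: 139 = 2·8^2 + 8 + 3; sub 9 for 8: 2·9^2 + 9 + 3; = 174; G_7 = 174−1 = 173
step 7: 173 = 2·9^2 + 9 + 2; sub 10 for 9: 2·10^2 + 10 + 2; = 212; G_8 = 212−1 = 211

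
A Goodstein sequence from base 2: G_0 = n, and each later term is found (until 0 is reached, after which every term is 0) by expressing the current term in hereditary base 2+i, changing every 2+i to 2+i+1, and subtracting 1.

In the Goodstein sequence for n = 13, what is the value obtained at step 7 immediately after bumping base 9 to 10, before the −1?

G_0 = 13. HB_2(13) = 2^(2 + 1) + 2^2 + 1. Bump = 109. G_1 = 108.
G_1 = 108. HB_3(108) = 3^(3 + 1) + 3^3. Bump = 1280. G_2 = 1279.
G_2 = 1279. HB_4(1279) = 4^(4 + 1) + 3·4^3 + 3·4^2 + 3·4 + 3. Bump = 16093. G_3 = 16092.
G_3 = 16092. HB_5(16092) = 5^(5 + 1) + 3·5^3 + 3·5^2 + 3·5 + 2. Bump = 280712. G_4 = 280711.
G_4 = 280711. HB_6(280711) = 6^(6 + 1) + 3·6^3 + 3·6^2 + 3·6 + 1. Bump = 5765999. G_5 = 5765998.
G_5 = 5765998. HB_7(5765998) = 7^(7 + 1) + 3·7^3 + 3·7^2 + 3·7. Bump = 134219480. G_6 = 134219479.
G_6 = 134219479. HB_8(134219479) = 8^(8 + 1) + 3·8^3 + 3·8^2 + 2·8 + 7. Bump = 3486786856. G_7 = 3486786855.
G_7 = 3486786855. HB_9(3486786855) = 9^(9 + 1) + 3·9^3 + 3·9^2 + 2·9 + 6. Bump = 100000003326. G_8 = 100000003325.

100000003326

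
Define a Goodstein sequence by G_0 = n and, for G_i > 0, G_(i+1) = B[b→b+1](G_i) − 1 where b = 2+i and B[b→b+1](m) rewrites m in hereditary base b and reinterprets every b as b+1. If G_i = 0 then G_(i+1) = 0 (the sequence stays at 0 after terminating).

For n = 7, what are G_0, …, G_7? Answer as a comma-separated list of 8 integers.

base 2: 7 = 2^2 + 2 + 1; at 3: 3^3 + 3 + 1 = 31; next = 30
base 3: 30 = 3^3 + 3; at 4: 4^4 + 4 = 260; next = 259
base 4: 259 = 4^4 + 3; at 5: 5^5 + 3 = 3128; next = 3127
base 5: 3127 = 5^5 + 2; at 6: 6^6 + 2 = 46658; next = 46657
base 6: 46657 = 6^6 + 1; at 7: 7^7 + 1 = 823544; next = 823543
base 7: 823543 = 7^7; at 8: 8^8 = 16777216; next = 16777215
base 8: 16777215 = 7·8^7 + 7·8^6 + 7·8^5 + 7·8^4 + 7·8^3 + 7·8^2 + 7·8 + 7; at 9: 7·9^7 + 7·9^6 + 7·9^5 + 7·9^4 + 7·9^3 + 7·9^2 + 7·9 + 7 = 37665880; next = 37665879

7, 30, 259, 3127, 46657, 823543, 16777215, 37665879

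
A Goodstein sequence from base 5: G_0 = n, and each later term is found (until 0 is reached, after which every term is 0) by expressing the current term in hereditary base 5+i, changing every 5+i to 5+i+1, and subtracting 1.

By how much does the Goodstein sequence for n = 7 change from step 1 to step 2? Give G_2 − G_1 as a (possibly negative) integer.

0

7 —HB5→ 5 + 2 —bump→ 6 + 2 = 8 —(−1)→ 7
7 —HB6→ 6 + 1 —bump→ 7 + 1 = 8 —(−1)→ 7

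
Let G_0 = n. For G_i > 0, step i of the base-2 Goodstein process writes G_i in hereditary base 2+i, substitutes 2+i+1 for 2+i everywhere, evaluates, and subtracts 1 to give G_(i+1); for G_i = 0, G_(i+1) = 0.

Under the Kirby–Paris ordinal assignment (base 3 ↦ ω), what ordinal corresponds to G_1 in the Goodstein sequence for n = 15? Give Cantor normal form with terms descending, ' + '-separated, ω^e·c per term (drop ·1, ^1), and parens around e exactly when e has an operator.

15 —HB2→ 2^(2 + 1) + 2^2 + 2 + 1 —bump→ 3^(3 + 1) + 3^3 + 3 + 1 = 112 —(−1)→ 111
111 —HB3→ 3^(3 + 1) + 3^3 + 3 —bump→ 4^(4 + 1) + 4^4 + 4 = 1284 —(−1)→ 1283

ω^(ω + 1) + ω^ω + ω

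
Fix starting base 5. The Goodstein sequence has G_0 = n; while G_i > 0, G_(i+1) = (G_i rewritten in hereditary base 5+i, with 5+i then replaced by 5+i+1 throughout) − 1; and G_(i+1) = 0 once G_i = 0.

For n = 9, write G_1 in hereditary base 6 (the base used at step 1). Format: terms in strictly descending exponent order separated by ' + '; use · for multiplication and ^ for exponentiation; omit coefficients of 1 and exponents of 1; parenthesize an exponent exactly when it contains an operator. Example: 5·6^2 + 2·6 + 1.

9 —HB5→ 5 + 4 —bump→ 6 + 4 = 10 —(−1)→ 9
9 —HB6→ 6 + 3 —bump→ 7 + 3 = 10 —(−1)→ 9

6 + 3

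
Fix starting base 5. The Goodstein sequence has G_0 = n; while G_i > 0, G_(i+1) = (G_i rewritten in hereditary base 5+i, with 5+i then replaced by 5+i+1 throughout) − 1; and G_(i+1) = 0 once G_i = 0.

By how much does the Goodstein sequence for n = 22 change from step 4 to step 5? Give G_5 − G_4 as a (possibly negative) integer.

2

(0) 22|_5 = 4·5 + 2 ↦ 4·6 + 2|_6 = 26 ⇒ 25
(1) 25|_6 = 4·6 + 1 ↦ 4·7 + 1|_7 = 29 ⇒ 28
(2) 28|_7 = 4·7 ↦ 4·8|_8 = 32 ⇒ 31
(3) 31|_8 = 3·8 + 7 ↦ 3·9 + 7|_9 = 34 ⇒ 33
(4) 33|_9 = 3·9 + 6 ↦ 3·10 + 6|_10 = 36 ⇒ 35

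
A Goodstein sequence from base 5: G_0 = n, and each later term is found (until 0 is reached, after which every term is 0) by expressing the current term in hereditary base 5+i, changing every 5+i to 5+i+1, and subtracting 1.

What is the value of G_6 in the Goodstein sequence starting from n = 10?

11

10 —HB5→ 2·5 —bump→ 2·6 = 12 —(−1)→ 11
11 —HB6→ 6 + 5 —bump→ 7 + 5 = 12 —(−1)→ 11
11 —HB7→ 7 + 4 —bump→ 8 + 4 = 12 —(−1)→ 11
11 —HB8→ 8 + 3 —bump→ 9 + 3 = 12 —(−1)→ 11
11 —HB9→ 9 + 2 —bump→ 10 + 2 = 12 —(−1)→ 11
11 —HB10→ 10 + 1 —bump→ 11 + 1 = 12 —(−1)→ 11
11 —HB11→ 11 —bump→ 12 = 12 —(−1)→ 11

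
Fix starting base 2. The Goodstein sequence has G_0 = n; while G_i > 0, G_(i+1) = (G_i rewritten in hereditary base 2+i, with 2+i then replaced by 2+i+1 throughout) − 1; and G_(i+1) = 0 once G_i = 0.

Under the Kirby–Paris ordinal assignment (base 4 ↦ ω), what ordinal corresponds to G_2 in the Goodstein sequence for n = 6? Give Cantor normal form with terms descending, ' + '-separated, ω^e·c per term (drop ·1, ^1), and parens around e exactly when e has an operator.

step 0: 6 = 2^2 + 2; sub 3 for 2: 3^3 + 3; = 30; G_1 = 30−1 = 29
step 1: 29 = 3^3 + 2; sub 4 for 3: 4^4 + 2; = 258; G_2 = 258−1 = 257

ω^ω + 1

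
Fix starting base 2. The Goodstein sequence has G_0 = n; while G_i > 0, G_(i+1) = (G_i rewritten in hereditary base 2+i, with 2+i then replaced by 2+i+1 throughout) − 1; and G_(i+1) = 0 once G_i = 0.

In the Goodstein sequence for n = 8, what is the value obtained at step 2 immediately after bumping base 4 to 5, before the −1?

(0) 8|_2 = 2^(2 + 1) ↦ 3^(3 + 1)|_3 = 81 ⇒ 80
(1) 80|_3 = 2·3^3 + 2·3^2 + 2·3 + 2 ↦ 2·4^4 + 2·4^2 + 2·4 + 2|_4 = 554 ⇒ 553
(2) 553|_4 = 2·4^4 + 2·4^2 + 2·4 + 1 ↦ 2·5^5 + 2·5^2 + 2·5 + 1|_5 = 6311 ⇒ 6310

6311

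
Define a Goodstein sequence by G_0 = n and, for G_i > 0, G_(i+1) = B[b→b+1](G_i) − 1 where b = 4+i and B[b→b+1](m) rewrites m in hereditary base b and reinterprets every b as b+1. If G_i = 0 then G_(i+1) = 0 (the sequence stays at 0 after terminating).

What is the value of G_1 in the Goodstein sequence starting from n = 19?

step 0: 19 = 4^2 + 3; sub 5 for 4: 5^2 + 3; = 28; G_1 = 28−1 = 27
step 1: 27 = 5^2 + 2; sub 6 for 5: 6^2 + 2; = 38; G_2 = 38−1 = 37

27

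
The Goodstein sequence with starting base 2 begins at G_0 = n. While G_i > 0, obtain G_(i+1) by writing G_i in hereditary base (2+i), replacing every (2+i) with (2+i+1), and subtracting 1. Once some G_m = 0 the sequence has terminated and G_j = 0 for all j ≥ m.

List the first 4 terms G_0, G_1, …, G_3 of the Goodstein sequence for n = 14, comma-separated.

14, 110, 1281, 18750

[0] 14 ≡ 2^(2 + 1) + 2^2 + 2 (base 2). Lift 3: 111. −1: 110.
[1] 110 ≡ 3^(3 + 1) + 3^3 + 2 (base 3). Lift 4: 1282. −1: 1281.
[2] 1281 ≡ 4^(4 + 1) + 4^4 + 1 (base 4). Lift 5: 18751. −1: 18750.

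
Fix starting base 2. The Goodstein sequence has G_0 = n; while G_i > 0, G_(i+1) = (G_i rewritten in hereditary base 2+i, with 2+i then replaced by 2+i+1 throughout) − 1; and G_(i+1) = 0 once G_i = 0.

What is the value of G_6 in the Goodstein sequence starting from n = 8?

33554571

(0) 8|_2 = 2^(2 + 1) ↦ 3^(3 + 1)|_3 = 81 ⇒ 80
(1) 80|_3 = 2·3^3 + 2·3^2 + 2·3 + 2 ↦ 2·4^4 + 2·4^2 + 2·4 + 2|_4 = 554 ⇒ 553
(2) 553|_4 = 2·4^4 + 2·4^2 + 2·4 + 1 ↦ 2·5^5 + 2·5^2 + 2·5 + 1|_5 = 6311 ⇒ 6310
(3) 6310|_5 = 2·5^5 + 2·5^2 + 2·5 ↦ 2·6^6 + 2·6^2 + 2·6|_6 = 93396 ⇒ 93395
(4) 93395|_6 = 2·6^6 + 2·6^2 + 6 + 5 ↦ 2·7^7 + 2·7^2 + 7 + 5|_7 = 1647196 ⇒ 1647195
(5) 1647195|_7 = 2·7^7 + 2·7^2 + 7 + 4 ↦ 2·8^8 + 2·8^2 + 8 + 4|_8 = 33554572 ⇒ 33554571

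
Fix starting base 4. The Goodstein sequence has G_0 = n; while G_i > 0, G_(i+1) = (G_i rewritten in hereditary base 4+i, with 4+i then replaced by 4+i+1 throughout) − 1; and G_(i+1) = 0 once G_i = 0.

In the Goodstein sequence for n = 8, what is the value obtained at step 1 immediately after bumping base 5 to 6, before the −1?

10

step 0: 8 = 2·4; sub 5 for 4: 2·5; = 10; G_1 = 10−1 = 9
step 1: 9 = 5 + 4; sub 6 for 5: 6 + 4; = 10; G_2 = 10−1 = 9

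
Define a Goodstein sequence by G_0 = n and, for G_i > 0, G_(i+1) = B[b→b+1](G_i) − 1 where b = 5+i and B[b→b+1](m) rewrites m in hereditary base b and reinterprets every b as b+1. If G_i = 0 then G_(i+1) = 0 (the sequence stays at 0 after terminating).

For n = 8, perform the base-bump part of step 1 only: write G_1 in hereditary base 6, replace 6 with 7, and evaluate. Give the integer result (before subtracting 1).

step 0: 8 = 5 + 3; sub 6 for 5: 6 + 3; = 9; G_1 = 9−1 = 8
step 1: 8 = 6 + 2; sub 7 for 6: 7 + 2; = 9; G_2 = 9−1 = 8

9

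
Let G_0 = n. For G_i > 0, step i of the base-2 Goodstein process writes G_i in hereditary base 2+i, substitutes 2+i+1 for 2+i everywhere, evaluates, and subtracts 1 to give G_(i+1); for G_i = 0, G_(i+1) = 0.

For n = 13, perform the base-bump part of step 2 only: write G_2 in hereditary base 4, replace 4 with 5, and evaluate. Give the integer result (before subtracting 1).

16093

13 —HB2→ 2^(2 + 1) + 2^2 + 1 —bump→ 3^(3 + 1) + 3^3 + 1 = 109 —(−1)→ 108
108 —HB3→ 3^(3 + 1) + 3^3 —bump→ 4^(4 + 1) + 4^4 = 1280 —(−1)→ 1279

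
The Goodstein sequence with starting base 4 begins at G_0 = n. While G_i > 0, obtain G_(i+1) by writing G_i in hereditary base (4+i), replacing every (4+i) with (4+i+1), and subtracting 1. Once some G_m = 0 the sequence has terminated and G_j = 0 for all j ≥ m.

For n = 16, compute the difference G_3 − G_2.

3

(0) 16|_4 = 4^2 ↦ 5^2|_5 = 25 ⇒ 24
(1) 24|_5 = 4·5 + 4 ↦ 4·6 + 4|_6 = 28 ⇒ 27
(2) 27|_6 = 4·6 + 3 ↦ 4·7 + 3|_7 = 31 ⇒ 30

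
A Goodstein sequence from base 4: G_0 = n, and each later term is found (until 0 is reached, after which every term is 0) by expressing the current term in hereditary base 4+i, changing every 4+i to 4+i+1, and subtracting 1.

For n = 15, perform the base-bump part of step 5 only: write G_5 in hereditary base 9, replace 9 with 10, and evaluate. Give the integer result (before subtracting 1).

step 0: 15 = 3·4 + 3; sub 5 for 4: 3·5 + 3; = 18; G_1 = 18−1 = 17
step 1: 17 = 3·5 + 2; sub 6 for 5: 3·6 + 2; = 20; G_2 = 20−1 = 19
step 2: 19 = 3·6 + 1; sub 7 for 6: 3·7 + 1; = 22; G_3 = 22−1 = 21
step 3: 21 = 3·7; sub 8 for 7: 3·8; = 24; G_4 = 24−1 = 23
step 4: 23 = 2·8 + 7; sub 9 for 8: 2·9 + 7; = 25; G_5 = 25−1 = 24
step 5: 24 = 2·9 + 6; sub 10 for 9: 2·10 + 6; = 26; G_6 = 26−1 = 25

26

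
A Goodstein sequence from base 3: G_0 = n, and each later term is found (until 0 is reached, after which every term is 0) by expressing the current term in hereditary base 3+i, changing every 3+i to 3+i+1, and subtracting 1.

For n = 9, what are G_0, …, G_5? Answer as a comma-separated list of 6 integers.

G_0=9  [base 3] 3^2  →[3↦4]→  4^2 = 16  −1 ⇒ G_1=15
G_1=15  [base 4] 3·4 + 3  →[4↦5]→  3·5 + 3 = 18  −1 ⇒ G_2=17
G_2=17  [base 5] 3·5 + 2  →[5↦6]→  3·6 + 2 = 20  −1 ⇒ G_3=19
G_3=19  [base 6] 3·6 + 1  →[6↦7]→  3·7 + 1 = 22  −1 ⇒ G_4=21
G_4=21  [base 7] 3·7  →[7↦8]→  3·8 = 24  −1 ⇒ G_5=23

9, 15, 17, 19, 21, 23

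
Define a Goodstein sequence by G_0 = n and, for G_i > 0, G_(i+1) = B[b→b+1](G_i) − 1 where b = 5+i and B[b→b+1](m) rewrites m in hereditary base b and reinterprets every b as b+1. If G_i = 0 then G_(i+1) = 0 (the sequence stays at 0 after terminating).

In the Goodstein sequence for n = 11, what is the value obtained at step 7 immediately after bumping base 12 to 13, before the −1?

i=0: 11 = 2·5 + 1 (b=5); 5→6: 2·6 + 1 = 13; 13−1 = 12
i=1: 12 = 2·6 (b=6); 6→7: 2·7 = 14; 14−1 = 13
i=2: 13 = 7 + 6 (b=7); 7→8: 8 + 6 = 14; 14−1 = 13
i=3: 13 = 8 + 5 (b=8); 8→9: 9 + 5 = 14; 14−1 = 13
i=4: 13 = 9 + 4 (b=9); 9→10: 10 + 4 = 14; 14−1 = 13
i=5: 13 = 10 + 3 (b=10); 10→11: 11 + 3 = 14; 14−1 = 13
i=6: 13 = 11 + 2 (b=11); 11→12: 12 + 2 = 14; 14−1 = 13
i=7: 13 = 12 + 1 (b=12); 12→13: 13 + 1 = 14; 14−1 = 13

14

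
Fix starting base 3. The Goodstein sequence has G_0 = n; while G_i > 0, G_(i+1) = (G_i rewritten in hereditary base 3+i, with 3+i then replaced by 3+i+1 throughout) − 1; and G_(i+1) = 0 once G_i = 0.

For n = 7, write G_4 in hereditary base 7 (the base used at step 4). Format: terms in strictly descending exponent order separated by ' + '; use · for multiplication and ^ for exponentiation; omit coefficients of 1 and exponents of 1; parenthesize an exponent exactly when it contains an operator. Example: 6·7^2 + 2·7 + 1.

7 + 2

G_0 = 7. HB_3(7) = 2·3 + 1. Bump = 9. G_1 = 8.
G_1 = 8. HB_4(8) = 2·4. Bump = 10. G_2 = 9.
G_2 = 9. HB_5(9) = 5 + 4. Bump = 10. G_3 = 9.
G_3 = 9. HB_6(9) = 6 + 3. Bump = 10. G_4 = 9.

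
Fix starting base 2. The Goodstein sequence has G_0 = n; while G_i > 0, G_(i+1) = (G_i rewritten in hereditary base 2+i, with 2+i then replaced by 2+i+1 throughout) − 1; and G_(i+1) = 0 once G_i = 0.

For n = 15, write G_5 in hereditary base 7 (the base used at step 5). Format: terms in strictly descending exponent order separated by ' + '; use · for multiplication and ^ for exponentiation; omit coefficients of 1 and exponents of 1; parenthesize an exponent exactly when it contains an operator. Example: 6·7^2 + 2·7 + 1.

[0] 15 ≡ 2^(2 + 1) + 2^2 + 2 + 1 (base 2). Lift 3: 112. −1: 111.
[1] 111 ≡ 3^(3 + 1) + 3^3 + 3 (base 3). Lift 4: 1284. −1: 1283.
[2] 1283 ≡ 4^(4 + 1) + 4^4 + 3 (base 4). Lift 5: 18753. −1: 18752.
[3] 18752 ≡ 5^(5 + 1) + 5^5 + 2 (base 5). Lift 6: 326594. −1: 326593.
[4] 326593 ≡ 6^(6 + 1) + 6^6 + 1 (base 6). Lift 7: 6588345. −1: 6588344.
[5] 6588344 ≡ 7^(7 + 1) + 7^7 (base 7). Lift 8: 150994944. −1: 150994943.

7^(7 + 1) + 7^7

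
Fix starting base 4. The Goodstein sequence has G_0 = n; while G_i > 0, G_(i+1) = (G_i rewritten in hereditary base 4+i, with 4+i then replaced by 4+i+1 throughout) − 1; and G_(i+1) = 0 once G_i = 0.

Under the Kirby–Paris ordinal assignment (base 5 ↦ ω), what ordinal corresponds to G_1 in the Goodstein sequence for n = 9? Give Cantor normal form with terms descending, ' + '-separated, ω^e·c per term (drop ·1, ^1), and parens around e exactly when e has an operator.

ω·2

G_0 = 9. HB_4(9) = 2·4 + 1. Bump = 11. G_1 = 10.
G_1 = 10. HB_5(10) = 2·5. Bump = 12. G_2 = 11.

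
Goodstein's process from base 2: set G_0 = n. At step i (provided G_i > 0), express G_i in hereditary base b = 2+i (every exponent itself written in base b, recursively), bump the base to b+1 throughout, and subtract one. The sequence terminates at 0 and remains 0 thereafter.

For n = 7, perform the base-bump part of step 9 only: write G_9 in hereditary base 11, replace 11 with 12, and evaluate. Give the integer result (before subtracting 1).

273624712

i=0: 7 = 2^2 + 2 + 1 (b=2); 2→3: 3^3 + 3 + 1 = 31; 31−1 = 30
i=1: 30 = 3^3 + 3 (b=3); 3→4: 4^4 + 4 = 260; 260−1 = 259
i=2: 259 = 4^4 + 3 (b=4); 4→5: 5^5 + 3 = 3128; 3128−1 = 3127
i=3: 3127 = 5^5 + 2 (b=5); 5→6: 6^6 + 2 = 46658; 46658−1 = 46657
i=4: 46657 = 6^6 + 1 (b=6); 6→7: 7^7 + 1 = 823544; 823544−1 = 823543
i=5: 823543 = 7^7 (b=7); 7→8: 8^8 = 16777216; 16777216−1 = 16777215
i=6: 16777215 = 7·8^7 + 7·8^6 + 7·8^5 + 7·8^4 + 7·8^3 + 7·8^2 + 7·8 + 7 (b=8); 8→9: 7·9^7 + 7·9^6 + 7·9^5 + 7·9^4 + 7·9^3 + 7·9^2 + 7·9 + 7 = 37665880; 37665880−1 = 37665879
i=7: 37665879 = 7·9^7 + 7·9^6 + 7·9^5 + 7·9^4 + 7·9^3 + 7·9^2 + 7·9 + 6 (b=9); 9→10: 7·10^7 + 7·10^6 + 7·10^5 + 7·10^4 + 7·10^3 + 7·10^2 + 7·10 + 6 = 77777776; 77777776−1 = 77777775
i=8: 77777775 = 7·10^7 + 7·10^6 + 7·10^5 + 7·10^4 + 7·10^3 + 7·10^2 + 7·10 + 5 (b=10); 10→11: 7·11^7 + 7·11^6 + 7·11^5 + 7·11^4 + 7·11^3 + 7·11^2 + 7·11 + 5 = 150051214; 150051214−1 = 150051213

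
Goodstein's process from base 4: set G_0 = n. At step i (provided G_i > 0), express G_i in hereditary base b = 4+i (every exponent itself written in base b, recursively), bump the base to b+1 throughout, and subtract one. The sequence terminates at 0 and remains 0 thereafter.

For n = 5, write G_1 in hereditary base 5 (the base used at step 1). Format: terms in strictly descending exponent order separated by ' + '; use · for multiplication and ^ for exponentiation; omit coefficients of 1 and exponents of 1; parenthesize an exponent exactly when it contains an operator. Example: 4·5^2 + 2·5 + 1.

i=0: 5 = 4 + 1 (b=4); 4→5: 5 + 1 = 6; 6−1 = 5
i=1: 5 = 5 (b=5); 5→6: 6 = 6; 6−1 = 5

5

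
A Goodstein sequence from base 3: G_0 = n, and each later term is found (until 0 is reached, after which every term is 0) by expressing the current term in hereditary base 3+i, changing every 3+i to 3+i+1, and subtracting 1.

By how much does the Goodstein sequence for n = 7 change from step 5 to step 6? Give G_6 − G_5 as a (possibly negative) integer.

0

[0] 7 ≡ 2·3 + 1 (base 3). Lift 4: 9. −1: 8.
[1] 8 ≡ 2·4 (base 4). Lift 5: 10. −1: 9.
[2] 9 ≡ 5 + 4 (base 5). Lift 6: 10. −1: 9.
[3] 9 ≡ 6 + 3 (base 6). Lift 7: 10. −1: 9.
[4] 9 ≡ 7 + 2 (base 7). Lift 8: 10. −1: 9.
[5] 9 ≡ 8 + 1 (base 8). Lift 9: 10. −1: 9.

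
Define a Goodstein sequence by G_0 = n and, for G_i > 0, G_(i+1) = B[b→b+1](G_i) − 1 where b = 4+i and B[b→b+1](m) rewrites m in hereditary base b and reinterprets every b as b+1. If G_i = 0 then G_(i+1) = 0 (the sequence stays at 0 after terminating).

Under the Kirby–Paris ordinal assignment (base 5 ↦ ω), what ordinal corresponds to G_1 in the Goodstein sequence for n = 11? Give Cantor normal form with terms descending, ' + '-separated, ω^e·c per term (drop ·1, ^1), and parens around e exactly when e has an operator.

[0] 11 ≡ 2·4 + 3 (base 4). Lift 5: 13. −1: 12.
[1] 12 ≡ 2·5 + 2 (base 5). Lift 6: 14. −1: 13.

ω·2 + 2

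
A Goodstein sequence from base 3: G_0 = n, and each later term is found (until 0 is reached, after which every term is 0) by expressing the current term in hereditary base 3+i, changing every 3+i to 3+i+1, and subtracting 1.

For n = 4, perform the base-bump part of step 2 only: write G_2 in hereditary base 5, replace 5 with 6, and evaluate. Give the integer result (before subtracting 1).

4

G_0 = 4. HB_3(4) = 3 + 1. Bump = 5. G_1 = 4.
G_1 = 4. HB_4(4) = 4. Bump = 5. G_2 = 4.
G_2 = 4. HB_5(4) = 4. Bump = 4. G_3 = 3.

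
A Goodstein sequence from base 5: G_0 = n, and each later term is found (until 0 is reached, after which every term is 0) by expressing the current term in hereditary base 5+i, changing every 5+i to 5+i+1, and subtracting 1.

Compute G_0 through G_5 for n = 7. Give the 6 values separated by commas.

7, 7, 7, 7, 6, 5

step 0: 7 = 5 + 2; sub 6 for 5: 6 + 2; = 8; G_1 = 8−1 = 7
step 1: 7 = 6 + 1; sub 7 for 6: 7 + 1; = 8; G_2 = 8−1 = 7
step 2: 7 = 7; sub 8 for 7: 8; = 8; G_3 = 8−1 = 7
step 3: 7 = 7; sub 9 for 8: 7; = 7; G_4 = 7−1 = 6
step 4: 6 = 6; sub 10 for 9: 6; = 6; G_5 = 6−1 = 5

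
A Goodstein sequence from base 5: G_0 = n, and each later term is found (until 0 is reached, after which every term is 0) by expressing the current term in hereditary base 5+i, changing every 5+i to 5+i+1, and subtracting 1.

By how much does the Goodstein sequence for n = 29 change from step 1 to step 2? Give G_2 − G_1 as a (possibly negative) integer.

12

G_0=29  [base 5] 5^2 + 4  →[5↦6]→  6^2 + 4 = 40  −1 ⇒ G_1=39
G_1=39  [base 6] 6^2 + 3  →[6↦7]→  7^2 + 3 = 52  −1 ⇒ G_2=51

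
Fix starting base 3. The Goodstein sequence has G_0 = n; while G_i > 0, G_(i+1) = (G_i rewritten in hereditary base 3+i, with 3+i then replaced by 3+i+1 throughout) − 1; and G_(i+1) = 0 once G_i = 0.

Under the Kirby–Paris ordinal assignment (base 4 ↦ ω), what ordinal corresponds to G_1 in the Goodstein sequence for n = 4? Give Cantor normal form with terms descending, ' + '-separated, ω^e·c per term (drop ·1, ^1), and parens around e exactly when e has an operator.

(0) 4|_3 = 3 + 1 ↦ 4 + 1|_4 = 5 ⇒ 4
(1) 4|_4 = 4 ↦ 5|_5 = 5 ⇒ 4

ω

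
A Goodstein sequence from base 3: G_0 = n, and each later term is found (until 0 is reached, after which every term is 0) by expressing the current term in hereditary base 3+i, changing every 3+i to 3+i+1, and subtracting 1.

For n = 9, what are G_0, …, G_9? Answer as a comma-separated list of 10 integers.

9, 15, 17, 19, 21, 23, 24, 25, 26, 27

G_0 = 9. HB_3(9) = 3^2. Bump = 16. G_1 = 15.
G_1 = 15. HB_4(15) = 3·4 + 3. Bump = 18. G_2 = 17.
G_2 = 17. HB_5(17) = 3·5 + 2. Bump = 20. G_3 = 19.
G_3 = 19. HB_6(19) = 3·6 + 1. Bump = 22. G_4 = 21.
G_4 = 21. HB_7(21) = 3·7. Bump = 24. G_5 = 23.
G_5 = 23. HB_8(23) = 2·8 + 7. Bump = 25. G_6 = 24.
G_6 = 24. HB_9(24) = 2·9 + 6. Bump = 26. G_7 = 25.
G_7 = 25. HB_10(25) = 2·10 + 5. Bump = 27. G_8 = 26.
G_8 = 26. HB_11(26) = 2·11 + 4. Bump = 28. G_9 = 27.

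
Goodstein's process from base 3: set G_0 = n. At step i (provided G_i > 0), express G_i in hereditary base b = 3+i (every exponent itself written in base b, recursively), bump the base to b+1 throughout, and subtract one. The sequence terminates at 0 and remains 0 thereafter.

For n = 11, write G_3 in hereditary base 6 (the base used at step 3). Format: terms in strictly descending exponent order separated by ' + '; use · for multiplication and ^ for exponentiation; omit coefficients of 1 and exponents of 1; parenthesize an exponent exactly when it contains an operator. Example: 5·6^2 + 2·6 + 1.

[0] 11 ≡ 3^2 + 2 (base 3). Lift 4: 18. −1: 17.
[1] 17 ≡ 4^2 + 1 (base 4). Lift 5: 26. −1: 25.
[2] 25 ≡ 5^2 (base 5). Lift 6: 36. −1: 35.
[3] 35 ≡ 5·6 + 5 (base 6). Lift 7: 40. −1: 39.

5·6 + 5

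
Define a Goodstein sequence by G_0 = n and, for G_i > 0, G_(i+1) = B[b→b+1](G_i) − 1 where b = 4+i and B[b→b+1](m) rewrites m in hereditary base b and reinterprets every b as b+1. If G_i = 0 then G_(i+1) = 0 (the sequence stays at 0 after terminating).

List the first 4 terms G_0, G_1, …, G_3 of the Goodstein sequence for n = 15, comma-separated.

(0) 15|_4 = 3·4 + 3 ↦ 3·5 + 3|_5 = 18 ⇒ 17
(1) 17|_5 = 3·5 + 2 ↦ 3·6 + 2|_6 = 20 ⇒ 19
(2) 19|_6 = 3·6 + 1 ↦ 3·7 + 1|_7 = 22 ⇒ 21

15, 17, 19, 21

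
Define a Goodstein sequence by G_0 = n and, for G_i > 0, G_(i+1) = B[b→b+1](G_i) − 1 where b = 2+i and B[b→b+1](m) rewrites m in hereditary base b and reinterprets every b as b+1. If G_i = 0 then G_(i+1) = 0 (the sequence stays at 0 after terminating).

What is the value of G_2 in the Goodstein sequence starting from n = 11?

1027

G_0=11  [base 2] 2^(2 + 1) + 2 + 1  →[2↦3]→  3^(3 + 1) + 3 + 1 = 85  −1 ⇒ G_1=84
G_1=84  [base 3] 3^(3 + 1) + 3  →[3↦4]→  4^(4 + 1) + 4 = 1028  −1 ⇒ G_2=1027
G_2=1027  [base 4] 4^(4 + 1) + 3  →[4↦5]→  5^(5 + 1) + 3 = 15628  −1 ⇒ G_3=15627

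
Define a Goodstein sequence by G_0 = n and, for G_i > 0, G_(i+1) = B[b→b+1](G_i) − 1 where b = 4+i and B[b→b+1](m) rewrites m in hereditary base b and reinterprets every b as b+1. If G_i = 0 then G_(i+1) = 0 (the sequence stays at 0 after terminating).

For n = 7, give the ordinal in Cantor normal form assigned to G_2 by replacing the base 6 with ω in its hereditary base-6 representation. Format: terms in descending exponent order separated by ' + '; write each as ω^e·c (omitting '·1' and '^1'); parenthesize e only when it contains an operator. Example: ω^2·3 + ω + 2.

step 0: 7 = 4 + 3; sub 5 for 4: 5 + 3; = 8; G_1 = 8−1 = 7
step 1: 7 = 5 + 2; sub 6 for 5: 6 + 2; = 8; G_2 = 8−1 = 7
step 2: 7 = 6 + 1; sub 7 for 6: 7 + 1; = 8; G_3 = 8−1 = 7

ω + 1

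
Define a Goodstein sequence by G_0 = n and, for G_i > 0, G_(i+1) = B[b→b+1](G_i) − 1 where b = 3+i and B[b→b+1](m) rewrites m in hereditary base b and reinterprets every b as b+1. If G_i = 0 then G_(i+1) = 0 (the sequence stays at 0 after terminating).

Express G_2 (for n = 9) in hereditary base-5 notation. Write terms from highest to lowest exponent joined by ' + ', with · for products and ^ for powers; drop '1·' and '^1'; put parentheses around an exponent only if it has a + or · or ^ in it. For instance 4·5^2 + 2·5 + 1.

G_0=9  [base 3] 3^2  →[3↦4]→  4^2 = 16  −1 ⇒ G_1=15
G_1=15  [base 4] 3·4 + 3  →[4↦5]→  3·5 + 3 = 18  −1 ⇒ G_2=17
G_2=17  [base 5] 3·5 + 2  →[5↦6]→  3·6 + 2 = 20  −1 ⇒ G_3=19

3·5 + 2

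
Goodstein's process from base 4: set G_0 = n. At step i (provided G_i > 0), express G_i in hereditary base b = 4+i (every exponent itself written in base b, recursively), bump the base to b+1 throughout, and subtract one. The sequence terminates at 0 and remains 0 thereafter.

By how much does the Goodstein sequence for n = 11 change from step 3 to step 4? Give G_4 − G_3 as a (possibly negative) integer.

1

i=0: 11 = 2·4 + 3 (b=4); 4→5: 2·5 + 3 = 13; 13−1 = 12
i=1: 12 = 2·5 + 2 (b=5); 5→6: 2·6 + 2 = 14; 14−1 = 13
i=2: 13 = 2·6 + 1 (b=6); 6→7: 2·7 + 1 = 15; 15−1 = 14
i=3: 14 = 2·7 (b=7); 7→8: 2·8 = 16; 16−1 = 15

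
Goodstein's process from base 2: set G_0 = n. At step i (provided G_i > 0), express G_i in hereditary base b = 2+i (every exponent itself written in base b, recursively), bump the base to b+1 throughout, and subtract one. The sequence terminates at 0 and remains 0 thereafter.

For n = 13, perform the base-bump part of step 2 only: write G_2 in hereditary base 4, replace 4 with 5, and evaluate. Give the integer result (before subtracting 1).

16093

base 2: 13 = 2^(2 + 1) + 2^2 + 1; at 3: 3^(3 + 1) + 3^3 + 1 = 109; next = 108
base 3: 108 = 3^(3 + 1) + 3^3; at 4: 4^(4 + 1) + 4^4 = 1280; next = 1279
base 4: 1279 = 4^(4 + 1) + 3·4^3 + 3·4^2 + 3·4 + 3; at 5: 5^(5 + 1) + 3·5^3 + 3·5^2 + 3·5 + 3 = 16093; next = 16092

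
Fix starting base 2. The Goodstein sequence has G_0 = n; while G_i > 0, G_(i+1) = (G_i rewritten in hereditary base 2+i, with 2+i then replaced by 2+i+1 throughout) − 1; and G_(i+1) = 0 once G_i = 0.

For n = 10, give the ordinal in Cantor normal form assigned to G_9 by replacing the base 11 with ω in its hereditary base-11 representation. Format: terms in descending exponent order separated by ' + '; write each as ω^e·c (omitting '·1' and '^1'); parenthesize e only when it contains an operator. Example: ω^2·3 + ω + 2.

ω^ω·5 + ω^5·5 + ω^4·5 + ω^3·5 + ω^2·5 + ω·5

i=0: 10 = 2^(2 + 1) + 2 (b=2); 2→3: 3^(3 + 1) + 3 = 84; 84−1 = 83
i=1: 83 = 3^(3 + 1) + 2 (b=3); 3→4: 4^(4 + 1) + 2 = 1026; 1026−1 = 1025
i=2: 1025 = 4^(4 + 1) + 1 (b=4); 4→5: 5^(5 + 1) + 1 = 15626; 15626−1 = 15625
i=3: 15625 = 5^(5 + 1) (b=5); 5→6: 6^(6 + 1) = 279936; 279936−1 = 279935
i=4: 279935 = 5·6^6 + 5·6^5 + 5·6^4 + 5·6^3 + 5·6^2 + 5·6 + 5 (b=6); 6→7: 5·7^7 + 5·7^5 + 5·7^4 + 5·7^3 + 5·7^2 + 5·7 + 5 = 4215755; 4215755−1 = 4215754
i=5: 4215754 = 5·7^7 + 5·7^5 + 5·7^4 + 5·7^3 + 5·7^2 + 5·7 + 4 (b=7); 7→8: 5·8^8 + 5·8^5 + 5·8^4 + 5·8^3 + 5·8^2 + 5·8 + 4 = 84073324; 84073324−1 = 84073323
i=6: 84073323 = 5·8^8 + 5·8^5 + 5·8^4 + 5·8^3 + 5·8^2 + 5·8 + 3 (b=8); 8→9: 5·9^9 + 5·9^5 + 5·9^4 + 5·9^3 + 5·9^2 + 5·9 + 3 = 1937434593; 1937434593−1 = 1937434592
i=7: 1937434592 = 5·9^9 + 5·9^5 + 5·9^4 + 5·9^3 + 5·9^2 + 5·9 + 2 (b=9); 9→10: 5·10^10 + 5·10^5 + 5·10^4 + 5·10^3 + 5·10^2 + 5·10 + 2 = 50000555552; 50000555552−1 = 50000555551
i=8: 50000555551 = 5·10^10 + 5·10^5 + 5·10^4 + 5·10^3 + 5·10^2 + 5·10 + 1 (b=10); 10→11: 5·11^11 + 5·11^5 + 5·11^4 + 5·11^3 + 5·11^2 + 5·11 + 1 = 1426559238831; 1426559238831−1 = 1426559238830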